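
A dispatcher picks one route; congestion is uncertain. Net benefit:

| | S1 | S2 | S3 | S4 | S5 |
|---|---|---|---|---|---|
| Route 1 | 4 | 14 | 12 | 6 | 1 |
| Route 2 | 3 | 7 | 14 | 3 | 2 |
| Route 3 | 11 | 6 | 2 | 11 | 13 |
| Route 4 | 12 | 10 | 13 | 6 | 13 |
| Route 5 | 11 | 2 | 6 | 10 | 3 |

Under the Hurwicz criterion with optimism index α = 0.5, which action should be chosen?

Route 1: 0.5·14 + 0.5·1 = 7.5
Route 2: 0.5·14 + 0.5·2 = 8
Route 3: 0.5·13 + 0.5·2 = 7.5
Route 4: 0.5·13 + 0.5·6 = 9.5
Route 5: 0.5·11 + 0.5·2 = 6.5
Highest Hurwicz score = 9.5 → Route 4.

Route 4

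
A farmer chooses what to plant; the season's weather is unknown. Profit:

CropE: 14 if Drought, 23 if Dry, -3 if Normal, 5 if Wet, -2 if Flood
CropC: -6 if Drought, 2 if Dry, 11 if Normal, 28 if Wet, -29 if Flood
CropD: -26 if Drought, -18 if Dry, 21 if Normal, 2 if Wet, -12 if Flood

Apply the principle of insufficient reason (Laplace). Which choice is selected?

CropE

Row averages: CropE=7.4, CropC=1.2, CropD=-6.6
Highest average = 7.4 → CropE.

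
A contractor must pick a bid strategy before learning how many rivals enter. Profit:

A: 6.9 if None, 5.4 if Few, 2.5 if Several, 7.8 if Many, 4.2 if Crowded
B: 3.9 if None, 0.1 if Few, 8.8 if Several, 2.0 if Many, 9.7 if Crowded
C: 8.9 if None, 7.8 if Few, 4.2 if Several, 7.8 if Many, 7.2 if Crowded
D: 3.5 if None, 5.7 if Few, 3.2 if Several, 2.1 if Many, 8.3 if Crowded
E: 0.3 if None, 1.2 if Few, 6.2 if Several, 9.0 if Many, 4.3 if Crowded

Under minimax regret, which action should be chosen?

Column bests: None=8.9, Few=7.8, Several=8.8, Many=9.0, Crowded=9.7.
A regrets: 2.0, 2.4, 6.3, 1.2, 5.5 → max 6.3
B regrets: 5.0, 7.7, 0.0, 7.0, 0.0 → max 7.7
C regrets: 0.0, 0.0, 4.6, 1.2, 2.5 → max 4.6
D regrets: 5.4, 2.1, 5.6, 6.9, 1.4 → max 6.9
E regrets: 8.6, 6.6, 2.6, 0.0, 5.4 → max 8.6
Smallest max regret = 4.6 → C.

C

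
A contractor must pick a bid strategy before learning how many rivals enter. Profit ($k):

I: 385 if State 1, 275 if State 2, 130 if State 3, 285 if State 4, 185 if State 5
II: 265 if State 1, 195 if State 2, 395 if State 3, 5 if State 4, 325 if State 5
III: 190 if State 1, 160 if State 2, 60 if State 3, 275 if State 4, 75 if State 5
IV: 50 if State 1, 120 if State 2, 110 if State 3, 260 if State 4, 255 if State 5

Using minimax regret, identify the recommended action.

I

Column bests: State 1=385, State 2=275, State 3=395, State 4=285, State 5=325.
I regrets: 0, 0, 265, 0, 140 → max 265
II regrets: 120, 80, 0, 280, 0 → max 280
III regrets: 195, 115, 335, 10, 250 → max 335
IV regrets: 335, 155, 285, 25, 70 → max 335
Smallest max regret = 265 → I.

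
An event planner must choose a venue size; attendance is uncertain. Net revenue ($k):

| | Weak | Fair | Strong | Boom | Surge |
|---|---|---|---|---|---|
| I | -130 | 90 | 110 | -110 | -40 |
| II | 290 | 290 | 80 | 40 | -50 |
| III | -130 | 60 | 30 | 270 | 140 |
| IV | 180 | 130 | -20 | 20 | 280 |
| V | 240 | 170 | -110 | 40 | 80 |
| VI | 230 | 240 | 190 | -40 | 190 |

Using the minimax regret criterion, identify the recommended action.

Column bests: Weak=290, Fair=290, Strong=190, Boom=270, Surge=280.
I regrets: 420, 200, 80, 380, 320 → max 420
II regrets: 0, 0, 110, 230, 330 → max 330
III regrets: 420, 230, 160, 0, 140 → max 420
IV regrets: 110, 160, 210, 250, 0 → max 250
V regrets: 50, 120, 300, 230, 200 → max 300
VI regrets: 60, 50, 0, 310, 90 → max 310
Smallest max regret = 250 → IV.

IV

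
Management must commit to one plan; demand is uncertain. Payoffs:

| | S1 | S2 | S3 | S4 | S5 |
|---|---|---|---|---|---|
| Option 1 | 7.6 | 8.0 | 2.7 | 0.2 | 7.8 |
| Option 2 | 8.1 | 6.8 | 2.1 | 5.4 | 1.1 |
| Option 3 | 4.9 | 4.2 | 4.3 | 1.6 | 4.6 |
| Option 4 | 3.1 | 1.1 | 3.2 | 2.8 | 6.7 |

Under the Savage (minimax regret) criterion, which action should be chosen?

Option 3

Column bests: S1=8.1, S2=8.0, S3=4.3, S4=5.4, S5=7.8.
Option 1 regrets: 0.5, 0.0, 1.6, 5.2, 0.0 → max 5.2
Option 2 regrets: 0.0, 1.2, 2.2, 0.0, 6.7 → max 6.7
Option 3 regrets: 3.2, 3.8, 0.0, 3.8, 3.2 → max 3.8
Option 4 regrets: 5.0, 6.9, 1.1, 2.6, 1.1 → max 6.9
Smallest max regret = 3.8 → Option 3.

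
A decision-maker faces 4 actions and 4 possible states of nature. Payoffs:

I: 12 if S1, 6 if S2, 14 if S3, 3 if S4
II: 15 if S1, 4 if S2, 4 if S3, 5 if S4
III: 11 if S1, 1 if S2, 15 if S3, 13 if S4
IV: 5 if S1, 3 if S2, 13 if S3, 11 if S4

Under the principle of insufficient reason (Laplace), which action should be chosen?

Row averages: I=8.75, II=7, III=10, IV=8
Highest average = 10 → III.

III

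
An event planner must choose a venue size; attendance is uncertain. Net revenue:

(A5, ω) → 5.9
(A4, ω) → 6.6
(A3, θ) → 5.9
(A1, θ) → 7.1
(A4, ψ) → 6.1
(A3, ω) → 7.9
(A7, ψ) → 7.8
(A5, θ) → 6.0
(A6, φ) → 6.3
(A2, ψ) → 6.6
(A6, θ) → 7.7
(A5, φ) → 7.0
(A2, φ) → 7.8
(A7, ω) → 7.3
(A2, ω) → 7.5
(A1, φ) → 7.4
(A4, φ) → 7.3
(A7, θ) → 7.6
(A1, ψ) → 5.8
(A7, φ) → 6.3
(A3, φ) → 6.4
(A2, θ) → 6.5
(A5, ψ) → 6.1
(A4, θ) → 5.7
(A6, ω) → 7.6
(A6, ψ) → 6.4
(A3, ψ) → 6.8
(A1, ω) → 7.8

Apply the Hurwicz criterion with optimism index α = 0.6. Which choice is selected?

A2

A1: 0.6·7.8 + 0.4·5.8 = 7
A2: 0.6·7.8 + 0.4·6.5 = 7.28
A3: 0.6·7.9 + 0.4·5.9 = 7.1
A4: 0.6·7.3 + 0.4·5.7 = 6.66
A5: 0.6·7.0 + 0.4·5.9 = 6.56
A6: 0.6·7.7 + 0.4·6.3 = 7.14
A7: 0.6·7.8 + 0.4·6.3 = 7.2
Highest Hurwicz score = 7.28 → A2.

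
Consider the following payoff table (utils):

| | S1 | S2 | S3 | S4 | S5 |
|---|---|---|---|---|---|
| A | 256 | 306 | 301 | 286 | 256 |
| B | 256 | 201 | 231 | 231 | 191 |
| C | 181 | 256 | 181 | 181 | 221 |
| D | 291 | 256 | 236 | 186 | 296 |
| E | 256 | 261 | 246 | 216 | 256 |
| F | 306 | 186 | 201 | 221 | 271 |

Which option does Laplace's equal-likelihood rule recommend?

A

Row averages: A=281, B=222, C=204, D=253, E=247, F=237
Highest average = 281 → A.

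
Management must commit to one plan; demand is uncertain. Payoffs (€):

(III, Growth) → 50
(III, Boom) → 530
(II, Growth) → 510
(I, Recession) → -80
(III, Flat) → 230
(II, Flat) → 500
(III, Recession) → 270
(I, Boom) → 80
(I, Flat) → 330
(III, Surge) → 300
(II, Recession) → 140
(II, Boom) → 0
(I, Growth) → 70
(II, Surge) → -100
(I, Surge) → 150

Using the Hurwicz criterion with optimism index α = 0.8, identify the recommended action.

III

I: 0.8·330 + 0.2·(-80) = 248
II: 0.8·510 + 0.2·(-100) = 388
III: 0.8·530 + 0.2·50 = 434
Highest Hurwicz score = 434 → III.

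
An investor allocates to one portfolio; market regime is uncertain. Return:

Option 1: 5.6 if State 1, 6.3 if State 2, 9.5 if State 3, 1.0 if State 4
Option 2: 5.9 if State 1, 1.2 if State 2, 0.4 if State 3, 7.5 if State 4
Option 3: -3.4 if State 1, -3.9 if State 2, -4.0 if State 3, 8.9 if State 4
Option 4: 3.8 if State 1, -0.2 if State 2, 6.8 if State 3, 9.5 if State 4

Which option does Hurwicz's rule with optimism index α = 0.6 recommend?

Option 1

Option 1: 0.6·9.5 + 0.4·1.0 = 6.1
Option 2: 0.6·7.5 + 0.4·0.4 = 4.66
Option 3: 0.6·8.9 + 0.4·(-4.0) = 3.74
Option 4: 0.6·9.5 + 0.4·(-0.2) = 5.62
Highest Hurwicz score = 6.1 → Option 1.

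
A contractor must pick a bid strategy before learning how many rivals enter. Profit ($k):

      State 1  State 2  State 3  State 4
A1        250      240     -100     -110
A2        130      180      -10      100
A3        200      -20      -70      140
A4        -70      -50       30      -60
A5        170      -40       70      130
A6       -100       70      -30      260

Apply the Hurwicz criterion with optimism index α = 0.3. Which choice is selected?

A1: 0.3·250 + 0.7·(-110) = -2
A2: 0.3·180 + 0.7·(-10) = 47
A3: 0.3·200 + 0.7·(-70) = 11
A4: 0.3·30 + 0.7·(-70) = -40
A5: 0.3·170 + 0.7·(-40) = 23
A6: 0.3·260 + 0.7·(-100) = 8
Highest Hurwicz score = 47 → A2.

A2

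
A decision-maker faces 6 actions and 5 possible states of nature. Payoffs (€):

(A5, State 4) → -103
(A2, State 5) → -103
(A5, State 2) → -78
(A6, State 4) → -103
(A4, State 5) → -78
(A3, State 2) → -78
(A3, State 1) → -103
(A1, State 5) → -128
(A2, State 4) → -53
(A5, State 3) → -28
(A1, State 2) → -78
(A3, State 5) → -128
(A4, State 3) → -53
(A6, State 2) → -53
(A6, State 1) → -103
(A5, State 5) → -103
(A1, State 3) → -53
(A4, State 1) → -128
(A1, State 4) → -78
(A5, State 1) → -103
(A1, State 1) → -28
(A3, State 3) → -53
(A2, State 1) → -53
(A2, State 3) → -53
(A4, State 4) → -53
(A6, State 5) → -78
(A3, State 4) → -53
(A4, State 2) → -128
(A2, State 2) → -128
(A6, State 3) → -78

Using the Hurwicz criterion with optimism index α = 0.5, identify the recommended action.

A5

A1: 0.5·(-28) + 0.5·(-128) = -78
A2: 0.5·(-53) + 0.5·(-128) = -90.5
A3: 0.5·(-53) + 0.5·(-128) = -90.5
A4: 0.5·(-53) + 0.5·(-128) = -90.5
A5: 0.5·(-28) + 0.5·(-103) = -65.5
A6: 0.5·(-53) + 0.5·(-103) = -78
Highest Hurwicz score = -65.5 → A5.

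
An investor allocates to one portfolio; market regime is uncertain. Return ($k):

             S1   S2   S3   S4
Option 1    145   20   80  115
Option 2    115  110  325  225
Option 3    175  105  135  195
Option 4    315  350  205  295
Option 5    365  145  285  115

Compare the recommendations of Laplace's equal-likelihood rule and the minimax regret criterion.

Row averages: Option 1=90, Option 2=193.75, Option 3=152.5, Option 4=291.25, Option 5=227.5
Highest average = 291.25 → Option 4.
Column bests: S1=365, S2=350, S3=325, S4=295.
Option 1 regrets: 220, 330, 245, 180 → max 330
Option 2 regrets: 250, 240, 0, 70 → max 250
Option 3 regrets: 190, 245, 190, 100 → max 245
Option 4 regrets: 50, 0, 120, 0 → max 120
Option 5 regrets: 0, 205, 40, 180 → max 205
Smallest max regret = 120 → Option 4.

laplace → Option 4; minimax regret → Option 4 (agree)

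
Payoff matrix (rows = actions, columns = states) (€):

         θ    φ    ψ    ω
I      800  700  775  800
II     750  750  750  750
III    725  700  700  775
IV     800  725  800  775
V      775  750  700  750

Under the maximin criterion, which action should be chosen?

Row minima: I=700, II=750, III=700, IV=725, V=700
Best worst-case = 750 → II.

II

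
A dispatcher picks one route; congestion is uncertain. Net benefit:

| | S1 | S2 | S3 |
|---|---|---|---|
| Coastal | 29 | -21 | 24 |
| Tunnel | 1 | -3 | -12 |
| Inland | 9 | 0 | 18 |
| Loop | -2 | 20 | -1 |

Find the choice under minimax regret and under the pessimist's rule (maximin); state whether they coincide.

Column bests: S1=29, S2=20, S3=24.
Coastal regrets: 0, 41, 0 → max 41
Tunnel regrets: 28, 23, 36 → max 36
Inland regrets: 20, 20, 6 → max 20
Loop regrets: 31, 0, 25 → max 31
Smallest max regret = 20 → Inland.
Row minima: Coastal=-21, Tunnel=-12, Inland=0, Loop=-2
Best worst-case = 0 → Inland.

minimax regret → Inland; maximin → Inland (agree)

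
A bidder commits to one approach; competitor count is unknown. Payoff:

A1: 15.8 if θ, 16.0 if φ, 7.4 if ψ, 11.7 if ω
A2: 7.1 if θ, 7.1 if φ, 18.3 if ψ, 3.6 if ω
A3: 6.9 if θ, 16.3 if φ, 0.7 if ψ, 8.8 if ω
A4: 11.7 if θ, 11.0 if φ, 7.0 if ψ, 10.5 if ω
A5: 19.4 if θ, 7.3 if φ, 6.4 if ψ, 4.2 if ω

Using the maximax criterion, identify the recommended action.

Row maxima: A1=16.0, A2=18.3, A3=16.3, A4=11.7, A5=19.4
Best best-case = 19.4 → A5.

A5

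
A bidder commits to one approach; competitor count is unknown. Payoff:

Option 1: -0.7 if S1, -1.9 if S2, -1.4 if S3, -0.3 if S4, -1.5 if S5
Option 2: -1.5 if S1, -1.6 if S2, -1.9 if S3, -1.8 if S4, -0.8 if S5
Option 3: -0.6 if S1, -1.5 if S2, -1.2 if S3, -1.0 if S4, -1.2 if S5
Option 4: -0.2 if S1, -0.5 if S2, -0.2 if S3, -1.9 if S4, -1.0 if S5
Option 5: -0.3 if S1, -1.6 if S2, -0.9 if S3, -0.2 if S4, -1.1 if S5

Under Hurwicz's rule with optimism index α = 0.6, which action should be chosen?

Option 5

Option 1: 0.6·(-0.3) + 0.4·(-1.9) = -0.94
Option 2: 0.6·(-0.8) + 0.4·(-1.9) = -1.24
Option 3: 0.6·(-0.6) + 0.4·(-1.5) = -0.96
Option 4: 0.6·(-0.2) + 0.4·(-1.9) = -0.88
Option 5: 0.6·(-0.2) + 0.4·(-1.6) = -0.76
Highest Hurwicz score = -0.76 → Option 5.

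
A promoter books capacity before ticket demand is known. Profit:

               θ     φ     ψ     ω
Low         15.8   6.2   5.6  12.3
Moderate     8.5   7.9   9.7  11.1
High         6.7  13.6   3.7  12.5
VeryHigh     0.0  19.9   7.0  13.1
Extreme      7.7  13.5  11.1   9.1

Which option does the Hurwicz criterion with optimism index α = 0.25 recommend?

Low: 0.25·15.8 + 0.75·5.6 = 8.15
Moderate: 0.25·11.1 + 0.75·7.9 = 8.7
High: 0.25·13.6 + 0.75·3.7 = 6.175
VeryHigh: 0.25·19.9 + 0.75·0.0 = 4.975
Extreme: 0.25·13.5 + 0.75·7.7 = 9.15
Highest Hurwicz score = 9.15 → Extreme.

Extreme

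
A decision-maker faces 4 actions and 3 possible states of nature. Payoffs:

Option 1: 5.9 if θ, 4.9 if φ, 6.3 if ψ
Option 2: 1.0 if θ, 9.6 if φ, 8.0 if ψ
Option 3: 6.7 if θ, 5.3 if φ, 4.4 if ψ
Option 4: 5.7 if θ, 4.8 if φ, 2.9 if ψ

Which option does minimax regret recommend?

Option 3

Column bests: θ=6.7, φ=9.6, ψ=8.0.
Option 1 regrets: 0.8, 4.7, 1.7 → max 4.7
Option 2 regrets: 5.7, 0.0, 0.0 → max 5.7
Option 3 regrets: 0.0, 4.3, 3.6 → max 4.3
Option 4 regrets: 1.0, 4.8, 5.1 → max 5.1
Smallest max regret = 4.3 → Option 3.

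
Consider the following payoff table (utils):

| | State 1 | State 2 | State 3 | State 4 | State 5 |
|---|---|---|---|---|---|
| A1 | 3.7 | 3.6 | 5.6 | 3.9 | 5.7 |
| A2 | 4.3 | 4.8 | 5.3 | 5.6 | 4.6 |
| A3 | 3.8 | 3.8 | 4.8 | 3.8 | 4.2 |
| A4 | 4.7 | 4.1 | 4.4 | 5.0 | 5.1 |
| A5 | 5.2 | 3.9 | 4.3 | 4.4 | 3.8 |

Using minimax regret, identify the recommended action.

Column bests: State 1=5.2, State 2=4.8, State 3=5.6, State 4=5.6, State 5=5.7.
A1 regrets: 1.5, 1.2, 0.0, 1.7, 0.0 → max 1.7
A2 regrets: 0.9, 0.0, 0.3, 0.0, 1.1 → max 1.1
A3 regrets: 1.4, 1.0, 0.8, 1.8, 1.5 → max 1.8
A4 regrets: 0.5, 0.7, 1.2, 0.6, 0.6 → max 1.2
A5 regrets: 0.0, 0.9, 1.3, 1.2, 1.9 → max 1.9
Smallest max regret = 1.1 → A2.

A2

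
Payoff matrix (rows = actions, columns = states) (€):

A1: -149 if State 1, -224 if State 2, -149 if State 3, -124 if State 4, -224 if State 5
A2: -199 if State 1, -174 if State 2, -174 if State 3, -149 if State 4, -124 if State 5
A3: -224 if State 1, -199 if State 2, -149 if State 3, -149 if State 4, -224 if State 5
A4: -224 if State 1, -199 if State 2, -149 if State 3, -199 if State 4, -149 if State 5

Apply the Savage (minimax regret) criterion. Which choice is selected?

A2

Column bests: State 1=-149, State 2=-174, State 3=-149, State 4=-124, State 5=-124.
A1 regrets: 0, 50, 0, 0, 100 → max 100
A2 regrets: 50, 0, 25, 25, 0 → max 50
A3 regrets: 75, 25, 0, 25, 100 → max 100
A4 regrets: 75, 25, 0, 75, 25 → max 75
Smallest max regret = 50 → A2.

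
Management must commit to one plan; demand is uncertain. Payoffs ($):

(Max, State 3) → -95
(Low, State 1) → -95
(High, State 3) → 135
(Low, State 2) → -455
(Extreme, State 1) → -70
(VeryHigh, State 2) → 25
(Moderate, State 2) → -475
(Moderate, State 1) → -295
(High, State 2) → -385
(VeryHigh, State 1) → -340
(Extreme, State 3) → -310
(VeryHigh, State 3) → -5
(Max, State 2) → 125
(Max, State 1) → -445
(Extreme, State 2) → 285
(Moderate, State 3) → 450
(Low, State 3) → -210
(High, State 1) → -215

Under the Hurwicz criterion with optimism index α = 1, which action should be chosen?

Low: 1·(-95) + 0·(-455) = -95
Moderate: 1·450 + 0·(-475) = 450
High: 1·135 + 0·(-385) = 135
VeryHigh: 1·25 + 0·(-340) = 25
Extreme: 1·285 + 0·(-310) = 285
Max: 1·125 + 0·(-445) = 125
Highest Hurwicz score = 450 → Moderate.

Moderate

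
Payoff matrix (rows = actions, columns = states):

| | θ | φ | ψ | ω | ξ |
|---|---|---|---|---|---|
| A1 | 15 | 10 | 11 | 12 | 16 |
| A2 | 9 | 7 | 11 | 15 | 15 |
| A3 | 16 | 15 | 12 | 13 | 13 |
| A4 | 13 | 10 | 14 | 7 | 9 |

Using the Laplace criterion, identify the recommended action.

Row averages: A1=12.8, A2=11.4, A3=13.8, A4=10.6
Highest average = 13.8 → A3.

A3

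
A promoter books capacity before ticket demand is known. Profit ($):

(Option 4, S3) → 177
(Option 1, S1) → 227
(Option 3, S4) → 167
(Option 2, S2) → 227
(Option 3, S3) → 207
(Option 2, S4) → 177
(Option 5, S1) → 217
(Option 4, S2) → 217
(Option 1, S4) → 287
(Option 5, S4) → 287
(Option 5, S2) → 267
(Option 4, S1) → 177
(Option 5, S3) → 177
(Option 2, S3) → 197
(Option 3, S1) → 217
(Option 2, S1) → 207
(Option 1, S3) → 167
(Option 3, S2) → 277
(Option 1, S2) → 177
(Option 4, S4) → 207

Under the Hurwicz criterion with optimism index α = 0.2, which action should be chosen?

Option 1: 0.2·287 + 0.8·167 = 191
Option 2: 0.2·227 + 0.8·177 = 187
Option 3: 0.2·277 + 0.8·167 = 189
Option 4: 0.2·217 + 0.8·177 = 185
Option 5: 0.2·287 + 0.8·177 = 199
Highest Hurwicz score = 199 → Option 5.

Option 5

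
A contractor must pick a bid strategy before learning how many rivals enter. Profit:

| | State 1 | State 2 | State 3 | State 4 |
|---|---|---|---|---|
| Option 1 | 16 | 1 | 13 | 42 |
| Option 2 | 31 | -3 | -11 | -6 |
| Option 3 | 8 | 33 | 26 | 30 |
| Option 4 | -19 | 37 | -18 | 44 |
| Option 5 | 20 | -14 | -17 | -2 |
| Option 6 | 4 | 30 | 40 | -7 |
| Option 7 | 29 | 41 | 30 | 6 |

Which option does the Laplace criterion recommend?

Option 7

Row averages: Option 1=18, Option 2=2.75, Option 3=24.25, Option 4=11, Option 5=-3.25, Option 6=16.75, Option 7=26.5
Highest average = 26.5 → Option 7.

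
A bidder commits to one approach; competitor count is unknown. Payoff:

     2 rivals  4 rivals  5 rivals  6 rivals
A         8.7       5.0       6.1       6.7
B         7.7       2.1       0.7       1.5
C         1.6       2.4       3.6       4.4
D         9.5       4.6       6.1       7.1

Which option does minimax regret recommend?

D

Column bests: 2 rivals=9.5, 4 rivals=5.0, 5 rivals=6.1, 6 rivals=7.1.
A regrets: 0.8, 0.0, 0.0, 0.4 → max 0.8
B regrets: 1.8, 2.9, 5.4, 5.6 → max 5.6
C regrets: 7.9, 2.6, 2.5, 2.7 → max 7.9
D regrets: 0.0, 0.4, 0.0, 0.0 → max 0.4
Smallest max regret = 0.4 → D.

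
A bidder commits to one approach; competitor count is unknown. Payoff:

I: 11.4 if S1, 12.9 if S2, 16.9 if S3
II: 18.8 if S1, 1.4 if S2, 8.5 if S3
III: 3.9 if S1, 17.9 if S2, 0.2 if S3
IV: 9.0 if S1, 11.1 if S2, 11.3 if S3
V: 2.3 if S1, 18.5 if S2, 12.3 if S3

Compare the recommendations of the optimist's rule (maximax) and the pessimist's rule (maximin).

Row maxima: I=16.9, II=18.8, III=17.9, IV=11.3, V=18.5
Best best-case = 18.8 → II.
Row minima: I=11.4, II=1.4, III=0.2, IV=9.0, V=2.3
Best worst-case = 11.4 → I.

maximax → II; maximin → I (disagree)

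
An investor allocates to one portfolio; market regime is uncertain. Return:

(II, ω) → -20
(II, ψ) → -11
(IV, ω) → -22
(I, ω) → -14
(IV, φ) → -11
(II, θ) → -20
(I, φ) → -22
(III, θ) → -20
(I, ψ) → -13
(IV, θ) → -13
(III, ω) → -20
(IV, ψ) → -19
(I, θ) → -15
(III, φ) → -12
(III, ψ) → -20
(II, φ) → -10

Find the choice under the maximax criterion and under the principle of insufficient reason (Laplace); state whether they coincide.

maximax → II; laplace → II (agree)

Row maxima: I=-13, II=-10, III=-12, IV=-11
Best best-case = -10 → II.
Row averages: I=-16, II=-15.25, III=-18, IV=-16.25
Highest average = -15.25 → II.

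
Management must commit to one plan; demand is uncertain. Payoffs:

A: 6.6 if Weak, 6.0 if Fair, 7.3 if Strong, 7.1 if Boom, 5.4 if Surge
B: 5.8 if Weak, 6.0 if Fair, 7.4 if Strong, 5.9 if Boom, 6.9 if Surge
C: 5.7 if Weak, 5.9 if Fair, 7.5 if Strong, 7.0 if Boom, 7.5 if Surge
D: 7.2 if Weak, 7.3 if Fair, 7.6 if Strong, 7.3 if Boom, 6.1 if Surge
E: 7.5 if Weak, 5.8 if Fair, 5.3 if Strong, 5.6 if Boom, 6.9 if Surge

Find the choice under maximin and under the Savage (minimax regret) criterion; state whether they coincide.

maximin → D; minimax regret → D (agree)

Row minima: A=5.4, B=5.8, C=5.7, D=6.1, E=5.3
Best worst-case = 6.1 → D.
Column bests: Weak=7.5, Fair=7.3, Strong=7.6, Boom=7.3, Surge=7.5.
A regrets: 0.9, 1.3, 0.3, 0.2, 2.1 → max 2.1
B regrets: 1.7, 1.3, 0.2, 1.4, 0.6 → max 1.7
C regrets: 1.8, 1.4, 0.1, 0.3, 0.0 → max 1.8
D regrets: 0.3, 0.0, 0.0, 0.0, 1.4 → max 1.4
E regrets: 0.0, 1.5, 2.3, 1.7, 0.6 → max 2.3
Smallest max regret = 1.4 → D.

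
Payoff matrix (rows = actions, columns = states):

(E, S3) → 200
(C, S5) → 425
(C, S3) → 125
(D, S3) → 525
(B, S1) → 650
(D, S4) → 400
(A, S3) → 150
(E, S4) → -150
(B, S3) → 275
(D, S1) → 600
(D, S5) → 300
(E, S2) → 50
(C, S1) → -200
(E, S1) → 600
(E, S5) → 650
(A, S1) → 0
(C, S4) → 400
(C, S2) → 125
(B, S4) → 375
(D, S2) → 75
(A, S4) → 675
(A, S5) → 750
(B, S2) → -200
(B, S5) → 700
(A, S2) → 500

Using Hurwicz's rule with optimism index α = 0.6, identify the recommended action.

A: 0.6·750 + 0.4·0 = 450
B: 0.6·700 + 0.4·(-200) = 340
C: 0.6·425 + 0.4·(-200) = 175
D: 0.6·600 + 0.4·75 = 390
E: 0.6·650 + 0.4·(-150) = 330
Highest Hurwicz score = 450 → A.

A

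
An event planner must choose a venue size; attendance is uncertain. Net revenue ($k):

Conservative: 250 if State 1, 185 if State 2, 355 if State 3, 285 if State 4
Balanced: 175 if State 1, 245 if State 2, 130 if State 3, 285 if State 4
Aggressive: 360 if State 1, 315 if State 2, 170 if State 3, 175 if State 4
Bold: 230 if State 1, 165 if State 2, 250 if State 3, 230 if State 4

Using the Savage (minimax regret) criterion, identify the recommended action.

Column bests: State 1=360, State 2=315, State 3=355, State 4=285.
Conservative regrets: 110, 130, 0, 0 → max 130
Balanced regrets: 185, 70, 225, 0 → max 225
Aggressive regrets: 0, 0, 185, 110 → max 185
Bold regrets: 130, 150, 105, 55 → max 150
Smallest max regret = 130 → Conservative.

Conservative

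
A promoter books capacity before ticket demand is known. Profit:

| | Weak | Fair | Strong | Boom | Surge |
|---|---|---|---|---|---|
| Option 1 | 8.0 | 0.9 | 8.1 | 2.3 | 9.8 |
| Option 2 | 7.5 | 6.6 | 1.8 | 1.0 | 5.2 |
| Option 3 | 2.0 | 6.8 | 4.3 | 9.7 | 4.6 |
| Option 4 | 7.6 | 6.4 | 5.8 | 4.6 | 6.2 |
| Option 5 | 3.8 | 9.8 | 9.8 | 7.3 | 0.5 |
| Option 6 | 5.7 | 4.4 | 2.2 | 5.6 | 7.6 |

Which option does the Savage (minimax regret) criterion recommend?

Option 4

Column bests: Weak=8.0, Fair=9.8, Strong=9.8, Boom=9.7, Surge=9.8.
Option 1 regrets: 0.0, 8.9, 1.7, 7.4, 0.0 → max 8.9
Option 2 regrets: 0.5, 3.2, 8.0, 8.7, 4.6 → max 8.7
Option 3 regrets: 6.0, 3.0, 5.5, 0.0, 5.2 → max 6.0
Option 4 regrets: 0.4, 3.4, 4.0, 5.1, 3.6 → max 5.1
Option 5 regrets: 4.2, 0.0, 0.0, 2.4, 9.3 → max 9.3
Option 6 regrets: 2.3, 5.4, 7.6, 4.1, 2.2 → max 7.6
Smallest max regret = 5.1 → Option 4.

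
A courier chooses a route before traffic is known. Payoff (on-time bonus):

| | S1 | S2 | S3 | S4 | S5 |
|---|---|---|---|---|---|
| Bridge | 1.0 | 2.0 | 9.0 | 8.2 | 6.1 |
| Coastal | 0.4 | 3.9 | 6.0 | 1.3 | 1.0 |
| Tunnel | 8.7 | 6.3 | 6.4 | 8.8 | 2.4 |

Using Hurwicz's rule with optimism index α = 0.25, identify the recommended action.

Tunnel

Bridge: 0.25·9.0 + 0.75·1.0 = 3
Coastal: 0.25·6.0 + 0.75·0.4 = 1.8
Tunnel: 0.25·8.8 + 0.75·2.4 = 4
Highest Hurwicz score = 4 → Tunnel.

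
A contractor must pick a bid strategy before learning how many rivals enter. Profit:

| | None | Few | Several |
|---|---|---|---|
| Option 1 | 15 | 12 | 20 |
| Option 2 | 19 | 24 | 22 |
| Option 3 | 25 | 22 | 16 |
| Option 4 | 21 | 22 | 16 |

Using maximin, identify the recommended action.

Row minima: Option 1=12, Option 2=19, Option 3=16, Option 4=16
Best worst-case = 19 → Option 2.

Option 2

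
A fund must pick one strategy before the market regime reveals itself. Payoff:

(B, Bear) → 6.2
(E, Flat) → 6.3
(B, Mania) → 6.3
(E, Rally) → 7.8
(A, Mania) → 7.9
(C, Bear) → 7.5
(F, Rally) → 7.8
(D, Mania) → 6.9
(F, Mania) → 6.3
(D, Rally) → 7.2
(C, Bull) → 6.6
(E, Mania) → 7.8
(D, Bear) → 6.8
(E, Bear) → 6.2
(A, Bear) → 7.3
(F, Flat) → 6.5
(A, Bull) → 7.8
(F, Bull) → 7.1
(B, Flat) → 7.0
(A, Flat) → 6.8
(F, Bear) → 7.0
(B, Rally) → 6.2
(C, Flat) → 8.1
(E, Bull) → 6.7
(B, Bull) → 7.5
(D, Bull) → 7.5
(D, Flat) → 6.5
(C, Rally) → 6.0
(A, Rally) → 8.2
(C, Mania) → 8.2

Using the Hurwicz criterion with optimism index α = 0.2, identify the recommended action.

A: 0.2·8.2 + 0.8·6.8 = 7.08
B: 0.2·7.5 + 0.8·6.2 = 6.46
C: 0.2·8.2 + 0.8·6.0 = 6.44
D: 0.2·7.5 + 0.8·6.5 = 6.7
E: 0.2·7.8 + 0.8·6.2 = 6.52
F: 0.2·7.8 + 0.8·6.3 = 6.6
Highest Hurwicz score = 7.08 → A.

A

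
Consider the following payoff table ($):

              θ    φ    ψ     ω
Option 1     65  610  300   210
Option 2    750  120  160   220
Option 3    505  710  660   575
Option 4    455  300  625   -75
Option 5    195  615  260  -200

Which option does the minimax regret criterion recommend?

Column bests: θ=750, φ=710, ψ=660, ω=575.
Option 1 regrets: 685, 100, 360, 365 → max 685
Option 2 regrets: 0, 590, 500, 355 → max 590
Option 3 regrets: 245, 0, 0, 0 → max 245
Option 4 regrets: 295, 410, 35, 650 → max 650
Option 5 regrets: 555, 95, 400, 775 → max 775
Smallest max regret = 245 → Option 3.

Option 3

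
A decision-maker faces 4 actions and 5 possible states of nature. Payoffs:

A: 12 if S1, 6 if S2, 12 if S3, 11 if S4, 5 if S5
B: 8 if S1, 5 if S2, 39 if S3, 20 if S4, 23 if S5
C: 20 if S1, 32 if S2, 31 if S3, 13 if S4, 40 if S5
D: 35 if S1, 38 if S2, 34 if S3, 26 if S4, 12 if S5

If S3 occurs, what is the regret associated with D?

5

Best payoff under S3 is 39.
Regret = 39 − 34 = 5.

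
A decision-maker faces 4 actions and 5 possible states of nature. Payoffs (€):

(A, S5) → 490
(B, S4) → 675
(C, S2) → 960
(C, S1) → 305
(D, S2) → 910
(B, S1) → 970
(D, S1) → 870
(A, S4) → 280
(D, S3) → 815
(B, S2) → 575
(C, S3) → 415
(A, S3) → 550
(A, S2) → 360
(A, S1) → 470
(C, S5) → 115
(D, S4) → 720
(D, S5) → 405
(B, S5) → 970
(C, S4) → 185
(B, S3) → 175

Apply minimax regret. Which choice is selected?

Column bests: S1=970, S2=960, S3=815, S4=720, S5=970.
A regrets: 500, 600, 265, 440, 480 → max 600
B regrets: 0, 385, 640, 45, 0 → max 640
C regrets: 665, 0, 400, 535, 855 → max 855
D regrets: 100, 50, 0, 0, 565 → max 565
Smallest max regret = 565 → D.

D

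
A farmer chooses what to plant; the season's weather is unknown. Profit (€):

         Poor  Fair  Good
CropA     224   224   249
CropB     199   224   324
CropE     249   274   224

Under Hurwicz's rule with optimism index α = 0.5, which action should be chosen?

CropB

CropA: 0.5·249 + 0.5·224 = 236.5
CropB: 0.5·324 + 0.5·199 = 261.5
CropE: 0.5·274 + 0.5·224 = 249
Highest Hurwicz score = 261.5 → CropB.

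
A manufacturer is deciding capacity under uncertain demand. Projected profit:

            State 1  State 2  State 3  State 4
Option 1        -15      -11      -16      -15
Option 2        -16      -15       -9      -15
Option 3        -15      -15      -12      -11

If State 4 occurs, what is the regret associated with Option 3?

0

Best payoff under State 4 is -11.
Regret = -11 − (-11) = 0.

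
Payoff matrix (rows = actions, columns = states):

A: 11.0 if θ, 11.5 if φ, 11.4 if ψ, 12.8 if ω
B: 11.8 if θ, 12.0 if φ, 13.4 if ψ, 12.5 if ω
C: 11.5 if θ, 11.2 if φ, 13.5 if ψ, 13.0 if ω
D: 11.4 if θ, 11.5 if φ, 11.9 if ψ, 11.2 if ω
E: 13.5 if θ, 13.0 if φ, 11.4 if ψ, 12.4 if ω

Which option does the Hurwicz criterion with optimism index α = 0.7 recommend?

A: 0.7·12.8 + 0.3·11.0 = 12.26
B: 0.7·13.4 + 0.3·11.8 = 12.92
C: 0.7·13.5 + 0.3·11.2 = 12.81
D: 0.7·11.9 + 0.3·11.2 = 11.69
E: 0.7·13.5 + 0.3·11.4 = 12.87
Highest Hurwicz score = 12.92 → B.

B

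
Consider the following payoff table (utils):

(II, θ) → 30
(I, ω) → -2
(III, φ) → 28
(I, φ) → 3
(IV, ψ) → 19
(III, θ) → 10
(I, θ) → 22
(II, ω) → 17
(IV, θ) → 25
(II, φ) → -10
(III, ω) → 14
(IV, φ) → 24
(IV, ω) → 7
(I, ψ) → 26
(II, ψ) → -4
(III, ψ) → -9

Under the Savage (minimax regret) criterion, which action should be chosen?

IV

Column bests: θ=30, φ=28, ψ=26, ω=17.
I regrets: 8, 25, 0, 19 → max 25
II regrets: 0, 38, 30, 0 → max 38
III regrets: 20, 0, 35, 3 → max 35
IV regrets: 5, 4, 7, 10 → max 10
Smallest max regret = 10 → IV.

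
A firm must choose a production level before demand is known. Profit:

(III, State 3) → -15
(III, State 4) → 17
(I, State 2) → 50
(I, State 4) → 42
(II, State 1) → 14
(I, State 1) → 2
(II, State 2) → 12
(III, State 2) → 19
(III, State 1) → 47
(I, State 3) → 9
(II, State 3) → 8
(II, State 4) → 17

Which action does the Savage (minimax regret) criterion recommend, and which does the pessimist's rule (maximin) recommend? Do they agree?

Column bests: State 1=47, State 2=50, State 3=9, State 4=42.
I regrets: 45, 0, 0, 0 → max 45
II regrets: 33, 38, 1, 25 → max 38
III regrets: 0, 31, 24, 25 → max 31
Smallest max regret = 31 → III.
Row minima: I=2, II=8, III=-15
Best worst-case = 8 → II.

minimax regret → III; maximin → II (disagree)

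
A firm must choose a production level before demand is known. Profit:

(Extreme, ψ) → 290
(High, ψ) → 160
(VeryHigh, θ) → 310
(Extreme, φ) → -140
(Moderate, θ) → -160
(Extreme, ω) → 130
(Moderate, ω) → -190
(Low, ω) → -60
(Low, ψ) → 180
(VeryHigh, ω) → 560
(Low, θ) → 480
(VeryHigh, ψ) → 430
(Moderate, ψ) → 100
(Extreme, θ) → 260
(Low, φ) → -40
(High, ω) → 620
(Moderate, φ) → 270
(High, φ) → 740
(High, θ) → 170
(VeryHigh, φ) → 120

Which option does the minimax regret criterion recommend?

Column bests: θ=480, φ=740, ψ=430, ω=620.
Low regrets: 0, 780, 250, 680 → max 780
Moderate regrets: 640, 470, 330, 810 → max 810
High regrets: 310, 0, 270, 0 → max 310
VeryHigh regrets: 170, 620, 0, 60 → max 620
Extreme regrets: 220, 880, 140, 490 → max 880
Smallest max regret = 310 → High.

High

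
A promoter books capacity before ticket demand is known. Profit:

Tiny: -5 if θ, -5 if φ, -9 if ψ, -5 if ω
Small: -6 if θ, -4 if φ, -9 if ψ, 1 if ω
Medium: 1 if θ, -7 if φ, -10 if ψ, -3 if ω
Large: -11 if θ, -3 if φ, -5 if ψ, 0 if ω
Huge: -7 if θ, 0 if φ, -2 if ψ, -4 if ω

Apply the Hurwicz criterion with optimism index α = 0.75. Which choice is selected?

Tiny: 0.75·(-5) + 0.25·(-9) = -6
Small: 0.75·1 + 0.25·(-9) = -1.5
Medium: 0.75·1 + 0.25·(-10) = -1.75
Large: 0.75·0 + 0.25·(-11) = -2.75
Huge: 0.75·0 + 0.25·(-7) = -1.75
Highest Hurwicz score = -1.5 → Small.

Small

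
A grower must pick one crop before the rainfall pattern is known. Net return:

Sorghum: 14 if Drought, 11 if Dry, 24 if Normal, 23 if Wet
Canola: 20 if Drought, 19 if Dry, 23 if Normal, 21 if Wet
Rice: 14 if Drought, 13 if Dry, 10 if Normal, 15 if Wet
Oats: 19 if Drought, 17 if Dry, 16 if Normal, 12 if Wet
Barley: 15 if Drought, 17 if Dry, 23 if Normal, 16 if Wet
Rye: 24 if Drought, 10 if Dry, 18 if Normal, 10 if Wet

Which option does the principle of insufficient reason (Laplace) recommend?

Row averages: Sorghum=18, Canola=20.75, Rice=13, Oats=16, Barley=17.75, Rye=15.5
Highest average = 20.75 → Canola.

Canola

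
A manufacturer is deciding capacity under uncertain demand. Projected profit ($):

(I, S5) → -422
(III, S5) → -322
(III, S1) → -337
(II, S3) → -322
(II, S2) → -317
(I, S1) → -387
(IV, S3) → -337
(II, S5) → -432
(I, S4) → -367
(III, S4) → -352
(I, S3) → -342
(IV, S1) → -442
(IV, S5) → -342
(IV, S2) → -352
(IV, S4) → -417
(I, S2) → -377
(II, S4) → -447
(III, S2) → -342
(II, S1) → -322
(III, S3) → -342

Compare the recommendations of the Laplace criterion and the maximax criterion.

laplace → III; maximax → II (disagree)

Row averages: I=-379, II=-368, III=-339, IV=-378
Highest average = -339 → III.
Row maxima: I=-342, II=-317, III=-322, IV=-337
Best best-case = -317 → II.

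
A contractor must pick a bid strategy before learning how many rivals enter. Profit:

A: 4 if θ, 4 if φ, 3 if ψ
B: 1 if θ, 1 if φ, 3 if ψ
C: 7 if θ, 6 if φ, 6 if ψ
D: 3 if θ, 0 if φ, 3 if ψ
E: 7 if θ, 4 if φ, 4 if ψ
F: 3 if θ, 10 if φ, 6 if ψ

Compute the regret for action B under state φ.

Best payoff under φ is 10.
Regret = 10 − 1 = 9.

9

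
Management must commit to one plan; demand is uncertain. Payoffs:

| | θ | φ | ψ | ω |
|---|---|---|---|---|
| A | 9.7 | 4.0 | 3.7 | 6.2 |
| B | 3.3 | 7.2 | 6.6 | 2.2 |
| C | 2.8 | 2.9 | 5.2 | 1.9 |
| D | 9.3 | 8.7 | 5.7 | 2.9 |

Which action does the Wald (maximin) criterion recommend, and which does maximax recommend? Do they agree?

maximin → A; maximax → A (agree)

Row minima: A=3.7, B=2.2, C=1.9, D=2.9
Best worst-case = 3.7 → A.
Row maxima: A=9.7, B=7.2, C=5.2, D=9.3
Best best-case = 9.7 → A.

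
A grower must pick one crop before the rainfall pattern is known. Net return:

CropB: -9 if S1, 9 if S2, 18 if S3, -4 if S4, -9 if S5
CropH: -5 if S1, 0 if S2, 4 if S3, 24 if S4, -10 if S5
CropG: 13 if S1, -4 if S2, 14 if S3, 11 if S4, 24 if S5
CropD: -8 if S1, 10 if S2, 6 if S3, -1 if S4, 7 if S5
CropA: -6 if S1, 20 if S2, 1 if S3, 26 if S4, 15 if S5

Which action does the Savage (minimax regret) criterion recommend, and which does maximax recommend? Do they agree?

minimax regret → CropA; maximax → CropA (agree)

Column bests: S1=13, S2=20, S3=18, S4=26, S5=24.
CropB regrets: 22, 11, 0, 30, 33 → max 33
CropH regrets: 18, 20, 14, 2, 34 → max 34
CropG regrets: 0, 24, 4, 15, 0 → max 24
CropD regrets: 21, 10, 12, 27, 17 → max 27
CropA regrets: 19, 0, 17, 0, 9 → max 19
Smallest max regret = 19 → CropA.
Row maxima: CropB=18, CropH=24, CropG=24, CropD=10, CropA=26
Best best-case = 26 → CropA.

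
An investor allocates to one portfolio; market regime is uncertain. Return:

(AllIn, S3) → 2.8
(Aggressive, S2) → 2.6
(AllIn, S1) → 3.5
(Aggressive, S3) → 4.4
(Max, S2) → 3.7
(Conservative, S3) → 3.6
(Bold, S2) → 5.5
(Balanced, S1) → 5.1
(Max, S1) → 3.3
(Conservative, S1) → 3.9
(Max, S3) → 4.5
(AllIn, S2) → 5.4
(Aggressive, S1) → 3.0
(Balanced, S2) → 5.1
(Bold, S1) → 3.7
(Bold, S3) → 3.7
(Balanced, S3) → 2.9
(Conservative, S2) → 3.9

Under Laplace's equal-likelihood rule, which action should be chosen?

Row averages: Conservative=3.8, Balanced=131/30, Aggressive=10/3, Bold=4.3, AllIn=3.9, Max=23/6
Highest average = 131/30 → Balanced.

Balanced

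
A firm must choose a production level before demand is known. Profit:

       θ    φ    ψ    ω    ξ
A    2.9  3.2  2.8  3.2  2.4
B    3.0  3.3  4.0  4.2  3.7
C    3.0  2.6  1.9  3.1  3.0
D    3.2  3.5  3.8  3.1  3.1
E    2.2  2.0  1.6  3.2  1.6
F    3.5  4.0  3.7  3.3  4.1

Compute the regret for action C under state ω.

1.1

Best payoff under ω is 4.2.
Regret = 4.2 − 3.1 = 1.1.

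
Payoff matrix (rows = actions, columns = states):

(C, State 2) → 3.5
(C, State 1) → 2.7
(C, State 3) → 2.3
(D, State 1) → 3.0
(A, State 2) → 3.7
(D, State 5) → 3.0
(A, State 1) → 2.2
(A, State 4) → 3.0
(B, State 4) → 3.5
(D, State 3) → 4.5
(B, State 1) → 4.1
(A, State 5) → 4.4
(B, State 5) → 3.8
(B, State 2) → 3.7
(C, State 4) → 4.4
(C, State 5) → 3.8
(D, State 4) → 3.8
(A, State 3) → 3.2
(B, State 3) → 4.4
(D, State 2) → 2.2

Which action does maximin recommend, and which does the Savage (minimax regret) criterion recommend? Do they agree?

maximin → B; minimax regret → B (agree)

Row minima: A=2.2, B=3.5, C=2.3, D=2.2
Best worst-case = 3.5 → B.
Column bests: State 1=4.1, State 2=3.7, State 3=4.5, State 4=4.4, State 5=4.4.
A regrets: 1.9, 0.0, 1.3, 1.4, 0.0 → max 1.9
B regrets: 0.0, 0.0, 0.1, 0.9, 0.6 → max 0.9
C regrets: 1.4, 0.2, 2.2, 0.0, 0.6 → max 2.2
D regrets: 1.1, 1.5, 0.0, 0.6, 1.4 → max 1.5
Smallest max regret = 0.9 → B.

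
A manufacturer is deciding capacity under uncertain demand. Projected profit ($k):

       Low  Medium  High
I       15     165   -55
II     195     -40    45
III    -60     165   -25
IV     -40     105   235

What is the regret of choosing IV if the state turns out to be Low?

235

Best payoff under Low is 195.
Regret = 195 − (-40) = 235.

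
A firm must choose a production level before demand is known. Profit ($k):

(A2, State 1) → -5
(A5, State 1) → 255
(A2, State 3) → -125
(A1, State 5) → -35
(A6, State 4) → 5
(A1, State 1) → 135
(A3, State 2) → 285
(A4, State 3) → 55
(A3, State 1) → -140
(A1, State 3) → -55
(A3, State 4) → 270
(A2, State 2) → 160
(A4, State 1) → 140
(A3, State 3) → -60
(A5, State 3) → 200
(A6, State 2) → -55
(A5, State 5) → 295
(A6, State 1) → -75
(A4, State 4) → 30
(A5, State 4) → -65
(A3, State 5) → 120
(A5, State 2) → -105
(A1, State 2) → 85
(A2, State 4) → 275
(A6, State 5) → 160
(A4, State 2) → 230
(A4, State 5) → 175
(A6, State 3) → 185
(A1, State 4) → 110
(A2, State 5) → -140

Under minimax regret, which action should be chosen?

A4

Column bests: State 1=255, State 2=285, State 3=200, State 4=275, State 5=295.
A1 regrets: 120, 200, 255, 165, 330 → max 330
A2 regrets: 260, 125, 325, 0, 435 → max 435
A3 regrets: 395, 0, 260, 5, 175 → max 395
A4 regrets: 115, 55, 145, 245, 120 → max 245
A5 regrets: 0, 390, 0, 340, 0 → max 390
A6 regrets: 330, 340, 15, 270, 135 → max 340
Smallest max regret = 245 → A4.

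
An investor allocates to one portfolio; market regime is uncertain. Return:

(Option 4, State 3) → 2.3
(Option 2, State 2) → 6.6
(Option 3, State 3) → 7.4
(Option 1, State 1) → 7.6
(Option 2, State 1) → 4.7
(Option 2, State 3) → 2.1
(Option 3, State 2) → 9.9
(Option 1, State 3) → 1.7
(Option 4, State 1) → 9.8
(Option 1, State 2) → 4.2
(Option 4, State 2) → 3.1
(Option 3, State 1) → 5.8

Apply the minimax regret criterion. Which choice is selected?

Option 3

Column bests: State 1=9.8, State 2=9.9, State 3=7.4.
Option 1 regrets: 2.2, 5.7, 5.7 → max 5.7
Option 2 regrets: 5.1, 3.3, 5.3 → max 5.3
Option 3 regrets: 4.0, 0.0, 0.0 → max 4.0
Option 4 regrets: 0.0, 6.8, 5.1 → max 6.8
Smallest max regret = 4.0 → Option 3.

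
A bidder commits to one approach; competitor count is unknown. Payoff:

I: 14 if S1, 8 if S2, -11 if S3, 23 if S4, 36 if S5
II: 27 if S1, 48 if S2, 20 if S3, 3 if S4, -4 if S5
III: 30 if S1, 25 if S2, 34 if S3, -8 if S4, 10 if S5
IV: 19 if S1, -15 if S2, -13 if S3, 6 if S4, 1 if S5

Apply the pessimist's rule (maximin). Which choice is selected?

Row minima: I=-11, II=-4, III=-8, IV=-15
Best worst-case = -4 → II.

II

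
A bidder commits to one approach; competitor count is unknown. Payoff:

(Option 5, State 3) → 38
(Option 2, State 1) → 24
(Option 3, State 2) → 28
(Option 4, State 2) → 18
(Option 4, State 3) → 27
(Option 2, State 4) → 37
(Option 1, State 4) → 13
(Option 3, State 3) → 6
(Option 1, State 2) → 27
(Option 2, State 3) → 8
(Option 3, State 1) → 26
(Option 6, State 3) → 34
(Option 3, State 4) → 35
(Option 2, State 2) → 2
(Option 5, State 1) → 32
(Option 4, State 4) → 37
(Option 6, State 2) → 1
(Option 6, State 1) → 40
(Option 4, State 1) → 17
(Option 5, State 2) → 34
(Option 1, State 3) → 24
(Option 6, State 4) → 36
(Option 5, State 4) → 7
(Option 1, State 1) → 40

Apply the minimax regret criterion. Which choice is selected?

Column bests: State 1=40, State 2=34, State 3=38, State 4=37.
Option 1 regrets: 0, 7, 14, 24 → max 24
Option 2 regrets: 16, 32, 30, 0 → max 32
Option 3 regrets: 14, 6, 32, 2 → max 32
Option 4 regrets: 23, 16, 11, 0 → max 23
Option 5 regrets: 8, 0, 0, 30 → max 30
Option 6 regrets: 0, 33, 4, 1 → max 33
Smallest max regret = 23 → Option 4.

Option 4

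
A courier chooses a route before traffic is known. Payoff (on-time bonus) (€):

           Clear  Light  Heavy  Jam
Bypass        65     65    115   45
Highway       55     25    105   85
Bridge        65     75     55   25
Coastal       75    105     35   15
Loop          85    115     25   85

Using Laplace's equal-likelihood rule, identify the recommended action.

Row averages: Bypass=72.5, Highway=67.5, Bridge=55, Coastal=57.5, Loop=77.5
Highest average = 77.5 → Loop.

Loop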